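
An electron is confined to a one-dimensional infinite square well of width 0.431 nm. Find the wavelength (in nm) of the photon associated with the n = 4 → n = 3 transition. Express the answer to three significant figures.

E_1 = h²/(8m_eL²) = 3.243×10^-19 J, so ΔE = (4² − 3²)E_1 = 2.270×10^-18 J.
λ = hc/ΔE = (6.626×10^-34·2.998×10^8)/2.270×10^-18 = 8.75×10^-8 m = 87.5 nm.

λ = 87.5 nm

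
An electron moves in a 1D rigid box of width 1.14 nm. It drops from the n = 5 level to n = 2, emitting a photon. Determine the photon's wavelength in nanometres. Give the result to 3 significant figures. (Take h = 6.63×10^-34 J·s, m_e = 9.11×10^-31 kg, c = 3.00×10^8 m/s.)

E_1 = h²/(8m_eL²) = 4.641×10^-20 J, so ΔE = (5² − 2²)E_1 = 9.746×10^-19 J.
λ = hc/ΔE = (6.63×10^-34·3.00×10^8)/9.746×10^-19 = 2.04×10^-7 m = 204 nm.

λ = 204 nm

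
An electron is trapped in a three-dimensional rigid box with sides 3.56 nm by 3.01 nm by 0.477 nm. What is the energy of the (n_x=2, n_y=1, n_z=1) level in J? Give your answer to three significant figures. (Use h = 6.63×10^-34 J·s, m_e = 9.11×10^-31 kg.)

E = 2.91×10^-19 J

For a 3D rectangular well E = (h²/8m_e)·Σ n_i²/L_i² = (6.63×10^-34)²/(8·9.11×10^-31) · [2²/(3.56 nm)² + 1²/(3.01 nm)² + 1²/(0.477 nm)²].
Evaluating gives E = 2.91×10^-19 J.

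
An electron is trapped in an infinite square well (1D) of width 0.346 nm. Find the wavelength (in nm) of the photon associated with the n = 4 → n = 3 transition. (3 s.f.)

E_1 = h²/(8m_eL²) = 5.033×10^-19 J, so ΔE = (4² − 3²)E_1 = 3.523×10^-18 J.
λ = hc/ΔE = (6.626×10^-34·2.998×10^8)/3.523×10^-18 = 5.64×10^-8 m = 56.4 nm.

λ = 56.4 nm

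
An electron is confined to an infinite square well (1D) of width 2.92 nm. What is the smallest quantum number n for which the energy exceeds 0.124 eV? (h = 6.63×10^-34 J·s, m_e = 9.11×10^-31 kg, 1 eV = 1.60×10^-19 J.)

n = 2

E_1 = h²/(8m_eL²) = 7.074×10^-21 J = 0.04421 eV.
Need n² > 0.124/0.04421 = 2.805, i.e. n > 1.675.
The smallest integer satisfying this is n = 2.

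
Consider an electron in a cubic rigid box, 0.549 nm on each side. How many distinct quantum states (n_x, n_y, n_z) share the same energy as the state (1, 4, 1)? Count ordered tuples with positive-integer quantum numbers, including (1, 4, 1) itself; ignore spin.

degeneracy = 3

The level has n_x² + n_y² + n_z² = 18. The ordered positive-integer solutions are (1, 1, 4), (1, 4, 1), (4, 1, 1).
That gives 3 states.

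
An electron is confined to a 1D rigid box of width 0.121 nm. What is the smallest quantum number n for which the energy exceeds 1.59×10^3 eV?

n = 8

E_1 = h²/(8m_eL²) = 4.115×10^-18 J = 25.69 eV.
Need n² > 1.59×10^3/25.69 = 61.89, i.e. n > 7.867.
The smallest integer satisfying this is n = 8.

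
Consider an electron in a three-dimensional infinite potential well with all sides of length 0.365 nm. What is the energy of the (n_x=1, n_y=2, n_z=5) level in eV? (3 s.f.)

E = 84.7 eV

For a 3D rectangular well E = (h²/8m_e)·Σ n_i²/L_i² = (6.626×10^-34)²/(8·9.109×10^-31) · [1²/(0.365 nm)² + 2²/(0.365 nm)² + 5²/(0.365 nm)²].
Evaluating gives E = 1.357×10^-17 J = 84.7 eV.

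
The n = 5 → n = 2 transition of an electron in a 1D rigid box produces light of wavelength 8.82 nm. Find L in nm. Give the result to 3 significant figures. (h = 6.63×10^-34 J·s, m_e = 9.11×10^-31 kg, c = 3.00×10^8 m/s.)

The photon carries ΔE = hc/λ = 6.63×10^-34·3.00×10^8/8.82×10^-9 m = 2.255×10^-17 J.
Since ΔE = (5² − 2²)E_1, E_1 = 1.074×10^-18 J, and L = h/√(8m_eE_1) = 2.37×10^-10 m = 0.237 nm.

L = 0.237 nm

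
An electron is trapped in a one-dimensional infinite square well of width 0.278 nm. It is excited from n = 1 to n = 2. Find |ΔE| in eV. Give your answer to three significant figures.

E_1 = h²/(8m_eL²) = 7.796×10^-19 J.
|ΔE| = |1² − 2²|·E_1 = 3·7.796×10^-19 J = 2.339×10^-18 J = 14.6 eV.

|ΔE| = 14.6 eV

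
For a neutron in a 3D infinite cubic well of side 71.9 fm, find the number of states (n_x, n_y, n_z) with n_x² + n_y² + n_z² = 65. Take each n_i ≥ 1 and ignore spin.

degeneracy = 6

The level has n_x² + n_y² + n_z² = 65. The ordered positive-integer solutions are (2, 5, 6), (2, 6, 5), (5, 2, 6), (5, 6, 2), (6, 2, 5), (6, 5, 2).
That gives 6 states.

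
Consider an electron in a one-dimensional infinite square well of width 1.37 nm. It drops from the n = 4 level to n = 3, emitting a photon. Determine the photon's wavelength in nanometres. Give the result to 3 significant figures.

E_1 = h²/(8m_eL²) = 3.210×10^-20 J, so ΔE = (4² − 3²)E_1 = 2.247×10^-19 J.
λ = hc/ΔE = (6.626×10^-34·2.998×10^8)/2.247×10^-19 = 8.84×10^-7 m = 884 nm.

λ = 884 nm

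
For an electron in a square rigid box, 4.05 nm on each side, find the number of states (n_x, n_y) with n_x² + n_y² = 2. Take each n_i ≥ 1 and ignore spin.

degeneracy = 1

The level has n_x² + n_y² = 2. The ordered positive-integer solutions are (1, 1).
That gives 1 state.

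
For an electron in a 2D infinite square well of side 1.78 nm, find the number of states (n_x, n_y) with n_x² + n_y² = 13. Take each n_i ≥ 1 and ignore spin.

The level has n_x² + n_y² = 13. The ordered positive-integer solutions are (2, 3), (3, 2).
That gives 2 states.

degeneracy = 2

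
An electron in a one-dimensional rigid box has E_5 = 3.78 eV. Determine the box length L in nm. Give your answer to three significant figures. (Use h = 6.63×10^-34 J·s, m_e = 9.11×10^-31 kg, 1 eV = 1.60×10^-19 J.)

From E_n = n²h²/(8m_eL²), L = n·h/√(8m_eE_n).
E_5 = 3.78 eV = 6.048×10^-19 J, so L = 5·6.63×10^-34/√(8·9.11×10^-31·6.048×10^-19) = 1.58×10^-9 m = 1.58 nm.

L = 1.58 nm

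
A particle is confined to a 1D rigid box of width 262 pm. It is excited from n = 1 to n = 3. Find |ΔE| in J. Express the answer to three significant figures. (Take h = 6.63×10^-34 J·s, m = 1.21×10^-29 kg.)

E_1 = h²/(8mL²) = 6.615×10^-20 J.
|ΔE| = |1² − 3²|·E_1 = 8·6.615×10^-20 J = 5.29×10^-19 J.

|ΔE| = 5.29×10^-19 J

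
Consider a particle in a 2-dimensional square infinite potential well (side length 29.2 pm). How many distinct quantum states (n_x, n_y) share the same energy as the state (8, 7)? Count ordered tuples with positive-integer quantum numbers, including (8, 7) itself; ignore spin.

The level has n_x² + n_y² = 113. The ordered positive-integer solutions are (7, 8), (8, 7).
That gives 2 states.

degeneracy = 2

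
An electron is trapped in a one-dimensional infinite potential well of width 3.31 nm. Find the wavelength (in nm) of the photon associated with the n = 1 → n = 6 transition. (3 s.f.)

E_1 = h²/(8m_eL²) = 5.499×10^-21 J, so ΔE = (6² − 1²)E_1 = 1.925×10^-19 J.
λ = hc/ΔE = (6.626×10^-34·2.998×10^8)/1.925×10^-19 = 1.03×10^-6 m = 1.03×10^3 nm.

λ = 1.03×10^3 nm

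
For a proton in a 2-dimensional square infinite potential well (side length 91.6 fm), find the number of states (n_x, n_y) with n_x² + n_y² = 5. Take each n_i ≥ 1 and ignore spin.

The level has n_x² + n_y² = 5. The ordered positive-integer solutions are (1, 2), (2, 1).
That gives 2 states.

degeneracy = 2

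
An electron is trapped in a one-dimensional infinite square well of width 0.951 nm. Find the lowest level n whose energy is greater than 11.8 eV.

E_1 = h²/(8m_eL²) = 6.662×10^-20 J = 0.4159 eV.
Need n² > 11.8/0.4159 = 28.37, i.e. n > 5.326.
The smallest integer satisfying this is n = 6.

n = 6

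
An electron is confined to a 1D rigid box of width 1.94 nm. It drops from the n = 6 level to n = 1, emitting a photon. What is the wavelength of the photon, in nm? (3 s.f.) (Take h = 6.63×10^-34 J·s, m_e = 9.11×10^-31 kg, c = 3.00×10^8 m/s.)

E_1 = h²/(8m_eL²) = 1.603×10^-20 J, so ΔE = (6² − 1²)E_1 = 5.610×10^-19 J.
λ = hc/ΔE = (6.63×10^-34·3.00×10^8)/5.610×10^-19 = 3.55×10^-7 m = 355 nm.

λ = 355 nm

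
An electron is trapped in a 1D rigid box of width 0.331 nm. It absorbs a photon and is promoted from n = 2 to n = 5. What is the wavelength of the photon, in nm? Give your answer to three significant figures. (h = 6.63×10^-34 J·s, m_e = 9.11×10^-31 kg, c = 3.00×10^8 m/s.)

λ = 17.2 nm

E_1 = h²/(8m_eL²) = 5.505×10^-19 J, so ΔE = (5² − 2²)E_1 = 1.156×10^-17 J.
λ = hc/ΔE = (6.63×10^-34·3.00×10^8)/1.156×10^-17 = 1.72×10^-8 m = 17.2 nm.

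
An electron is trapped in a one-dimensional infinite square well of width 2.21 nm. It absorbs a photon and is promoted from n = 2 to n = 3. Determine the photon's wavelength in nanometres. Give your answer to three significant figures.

λ = 3.22×10^3 nm

E_1 = h²/(8m_eL²) = 1.234×10^-20 J, so ΔE = (3² − 2²)E_1 = 6.170×10^-20 J.
λ = hc/ΔE = (6.626×10^-34·2.998×10^8)/6.170×10^-20 = 3.22×10^-6 m = 3.22×10^3 nm.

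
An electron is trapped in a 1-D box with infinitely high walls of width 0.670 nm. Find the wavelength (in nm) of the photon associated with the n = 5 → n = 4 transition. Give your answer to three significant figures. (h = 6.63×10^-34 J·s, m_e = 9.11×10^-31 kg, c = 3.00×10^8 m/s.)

λ = 164 nm

E_1 = h²/(8m_eL²) = 1.344×10^-19 J, so ΔE = (5² − 4²)E_1 = 1.210×10^-18 J.
λ = hc/ΔE = (6.63×10^-34·3.00×10^8)/1.210×10^-18 = 1.64×10^-7 m = 164 nm.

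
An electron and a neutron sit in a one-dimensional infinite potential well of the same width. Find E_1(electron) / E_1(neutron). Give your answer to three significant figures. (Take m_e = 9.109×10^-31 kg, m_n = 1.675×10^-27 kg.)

E_n ∝ 1/m at fixed n and L, so the ratio is m_n/m_e = 1.675×10^-27/9.109×10^-31 = 1.84×10^3.

1.84×10^3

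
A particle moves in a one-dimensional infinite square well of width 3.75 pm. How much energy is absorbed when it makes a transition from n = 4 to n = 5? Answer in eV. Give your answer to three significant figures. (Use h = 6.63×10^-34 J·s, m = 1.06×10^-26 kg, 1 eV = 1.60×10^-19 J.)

E_1 = h²/(8mL²) = 3.686×10^-19 J.
|ΔE| = |4² − 5²|·E_1 = 9·3.686×10^-19 J = 3.317×10^-18 J = 20.7 eV.

|ΔE| = 20.7 eV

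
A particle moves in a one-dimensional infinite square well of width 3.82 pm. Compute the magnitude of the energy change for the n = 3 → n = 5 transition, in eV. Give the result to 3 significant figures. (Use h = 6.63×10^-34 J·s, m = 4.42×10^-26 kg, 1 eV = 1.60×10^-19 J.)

|ΔE| = 8.52 eV

E_1 = h²/(8mL²) = 8.519×10^-20 J.
|ΔE| = |3² − 5²|·E_1 = 16·8.519×10^-20 J = 1.363×10^-18 J = 8.52 eV.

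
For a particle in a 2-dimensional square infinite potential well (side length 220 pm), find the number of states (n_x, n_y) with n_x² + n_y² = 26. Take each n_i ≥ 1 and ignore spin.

The level has n_x² + n_y² = 26. The ordered positive-integer solutions are (1, 5), (5, 1).
That gives 2 states.

degeneracy = 2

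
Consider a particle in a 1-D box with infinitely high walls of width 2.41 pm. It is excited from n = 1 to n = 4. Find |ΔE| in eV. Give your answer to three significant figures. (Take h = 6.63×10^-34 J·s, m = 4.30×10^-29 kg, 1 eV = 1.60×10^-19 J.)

E_1 = h²/(8mL²) = 2.200×10^-16 J.
|ΔE| = |1² − 4²|·E_1 = 15·2.200×10^-16 J = 3.300×10^-15 J = 2.06×10^4 eV.

|ΔE| = 2.06×10^4 eV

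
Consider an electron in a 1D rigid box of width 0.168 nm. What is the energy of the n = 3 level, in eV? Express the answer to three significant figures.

For an infinite well E_n = n²h²/(8m_eL²), so E_1 = h²/(8m_eL²) = (6.626×10^-34)²/(8·9.109×10^-31·(1.68×10^-10 m)²) = 2.135×10^-18 J.
Then E_3 = 3²·E_1 = 9·2.135×10^-18 J = 1.921×10^-17 J.
Converting, E_3 = 1.921×10^-17 J / (1.602×10^-19 J/eV) = 120 eV.

E_3 = 120 eV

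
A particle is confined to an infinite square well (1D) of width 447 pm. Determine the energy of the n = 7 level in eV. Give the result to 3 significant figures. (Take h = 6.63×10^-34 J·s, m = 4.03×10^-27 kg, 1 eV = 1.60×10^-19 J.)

For an infinite well E_n = n²h²/(8mL²), so E_1 = h²/(8mL²) = (6.63×10^-34)²/(8·4.03×10^-27·(4.47×10^-10 m)²) = 6.824×10^-23 J.
Then E_7 = 7²·E_1 = 49·6.824×10^-23 J = 3.344×10^-21 J.
Converting, E_7 = 3.344×10^-21 J / (1.60×10^-19 J/eV) = 0.0209 eV.

E_7 = 0.0209 eV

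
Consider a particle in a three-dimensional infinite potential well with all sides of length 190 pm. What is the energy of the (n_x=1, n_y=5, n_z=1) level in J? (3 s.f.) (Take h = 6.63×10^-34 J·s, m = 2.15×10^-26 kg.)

E = 1.91×10^-21 J

For a 3D rectangular well E = (h²/8m)·Σ n_i²/L_i² = (6.63×10^-34)²/(8·2.15×10^-26) · [1²/(190 pm)² + 5²/(190 pm)² + 1²/(190 pm)²].
Evaluating gives E = 1.91×10^-21 J.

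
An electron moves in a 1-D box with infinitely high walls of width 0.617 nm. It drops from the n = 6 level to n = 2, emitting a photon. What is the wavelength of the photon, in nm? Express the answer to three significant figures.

E_1 = h²/(8m_eL²) = 1.583×10^-19 J, so ΔE = (6² − 2²)E_1 = 5.066×10^-18 J.
λ = hc/ΔE = (6.626×10^-34·2.998×10^8)/5.066×10^-18 = 3.92×10^-8 m = 39.2 nm.

λ = 39.2 nm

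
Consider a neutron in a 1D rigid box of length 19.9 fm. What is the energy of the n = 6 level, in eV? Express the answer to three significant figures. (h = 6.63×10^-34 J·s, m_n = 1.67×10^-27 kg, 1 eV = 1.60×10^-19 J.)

E_6 = 1.87×10^7 eV

For an infinite well E_n = n²h²/(8m_nL²), so E_1 = h²/(8m_nL²) = (6.63×10^-34)²/(8·1.67×10^-27·(1.99×10^-14 m)²) = 8.308×10^-14 J.
Then E_6 = 6²·E_1 = 36·8.308×10^-14 J = 2.991×10^-12 J.
Converting, E_6 = 2.991×10^-12 J / (1.60×10^-19 J/eV) = 1.87×10^7 eV.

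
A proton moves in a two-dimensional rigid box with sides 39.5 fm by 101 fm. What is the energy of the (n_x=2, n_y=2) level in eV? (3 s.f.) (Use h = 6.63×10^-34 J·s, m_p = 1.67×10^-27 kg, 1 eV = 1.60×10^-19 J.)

For a 2D rectangular well E = (h²/8m_p)·Σ n_i²/L_i² = (6.63×10^-34)²/(8·1.67×10^-27) · [2²/(39.5 fm)² + 2²/(101 fm)²].
Evaluating gives E = 9.725×10^-14 J = 6.08×10^5 eV.

E = 6.08×10^5 eV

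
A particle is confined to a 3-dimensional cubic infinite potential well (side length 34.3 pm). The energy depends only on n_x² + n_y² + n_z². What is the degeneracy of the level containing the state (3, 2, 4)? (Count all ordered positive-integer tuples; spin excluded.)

degeneracy = 6

The level has n_x² + n_y² + n_z² = 29. The ordered positive-integer solutions are (2, 3, 4), (2, 4, 3), (3, 2, 4), (3, 4, 2), (4, 2, 3), (4, 3, 2).
That gives 6 states.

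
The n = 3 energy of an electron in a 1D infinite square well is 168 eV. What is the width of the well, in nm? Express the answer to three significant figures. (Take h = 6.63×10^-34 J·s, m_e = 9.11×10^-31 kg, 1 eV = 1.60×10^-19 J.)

From E_n = n²h²/(8m_eL²), L = n·h/√(8m_eE_n).
E_3 = 168 eV = 2.688×10^-17 J, so L = 3·6.63×10^-34/√(8·9.11×10^-31·2.688×10^-17) = 1.42×10^-10 m = 0.142 nm.

L = 0.142 nm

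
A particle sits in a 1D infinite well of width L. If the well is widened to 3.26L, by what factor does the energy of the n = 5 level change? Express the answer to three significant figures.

0.0941

E_n ∝ 1/L², so the energy scales by 1/3.26² = 0.0941.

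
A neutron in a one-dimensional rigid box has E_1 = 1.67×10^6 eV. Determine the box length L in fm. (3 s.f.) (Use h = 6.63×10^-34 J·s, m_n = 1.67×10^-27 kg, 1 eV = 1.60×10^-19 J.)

From E_n = n²h²/(8m_nL²), L = n·h/√(8m_nE_n).
E_1 = 1.67×10^6 eV = 2.672×10^-13 J, so L = 1·6.63×10^-34/√(8·1.67×10^-27·2.672×10^-13) = 1.11×10^-14 m = 11.1 fm.

L = 11.1 fm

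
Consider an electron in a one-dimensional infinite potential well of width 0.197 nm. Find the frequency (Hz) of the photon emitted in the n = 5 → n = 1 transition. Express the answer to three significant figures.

E_1 = h²/(8m_eL²) = 1.552×10^-18 J and ΔE = (5² − 1²)E_1 = 3.725×10^-17 J.
f = ΔE/h = 3.725×10^-17/6.626×10^-34 = 5.62×10^16 Hz.

f = 5.62×10^16 Hz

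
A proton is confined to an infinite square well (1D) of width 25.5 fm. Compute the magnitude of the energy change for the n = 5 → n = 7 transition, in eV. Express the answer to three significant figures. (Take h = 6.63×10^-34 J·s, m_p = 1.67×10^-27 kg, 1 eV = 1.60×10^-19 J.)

E_1 = h²/(8m_pL²) = 5.060×10^-14 J.
|ΔE| = |5² − 7²|·E_1 = 24·5.060×10^-14 J = 1.214×10^-12 J = 7.59×10^6 eV.

|ΔE| = 7.59×10^6 eV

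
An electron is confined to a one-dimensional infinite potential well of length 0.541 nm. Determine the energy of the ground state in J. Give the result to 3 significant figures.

For an infinite well E_n = n²h²/(8m_eL²), so E_1 = h²/(8m_eL²) = (6.626×10^-34)²/(8·9.109×10^-31·(5.41×10^-10 m)²) = 2.058×10^-19 J.

E_1 = 2.06×10^-19 J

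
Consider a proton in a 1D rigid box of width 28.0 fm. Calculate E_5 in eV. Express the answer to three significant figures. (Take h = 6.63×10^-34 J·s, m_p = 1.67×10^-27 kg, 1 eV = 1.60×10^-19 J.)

For an infinite well E_n = n²h²/(8m_pL²), so E_1 = h²/(8m_pL²) = (6.63×10^-34)²/(8·1.67×10^-27·(2.80×10^-14 m)²) = 4.197×10^-14 J.
Then E_5 = 5²·E_1 = 25·4.197×10^-14 J = 1.049×10^-12 J.
Converting, E_5 = 1.049×10^-12 J / (1.60×10^-19 J/eV) = 6.56×10^6 eV.

E_5 = 6.56×10^6 eV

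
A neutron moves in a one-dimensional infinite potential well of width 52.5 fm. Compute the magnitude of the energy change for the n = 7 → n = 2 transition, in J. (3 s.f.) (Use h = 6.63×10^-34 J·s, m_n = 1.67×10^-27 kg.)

|ΔE| = 5.37×10^-13 J

E_1 = h²/(8m_nL²) = 1.194×10^-14 J.
|ΔE| = |7² − 2²|·E_1 = 45·1.194×10^-14 J = 5.37×10^-13 J.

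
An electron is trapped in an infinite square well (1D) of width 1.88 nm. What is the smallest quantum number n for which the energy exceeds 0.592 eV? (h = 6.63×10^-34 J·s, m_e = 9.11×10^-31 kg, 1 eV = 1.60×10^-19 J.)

n = 3

E_1 = h²/(8m_eL²) = 1.706×10^-20 J = 0.1066 eV.
Need n² > 0.592/0.1066 = 5.553, i.e. n > 2.356.
The smallest integer satisfying this is n = 3.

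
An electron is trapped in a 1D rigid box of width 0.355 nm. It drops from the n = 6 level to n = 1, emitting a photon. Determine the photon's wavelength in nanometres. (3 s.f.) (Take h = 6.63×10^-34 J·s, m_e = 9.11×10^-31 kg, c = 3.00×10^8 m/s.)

λ = 11.9 nm

E_1 = h²/(8m_eL²) = 4.786×10^-19 J, so ΔE = (6² − 1²)E_1 = 1.675×10^-17 J.
λ = hc/ΔE = (6.63×10^-34·3.00×10^8)/1.675×10^-17 = 1.19×10^-8 m = 11.9 nm.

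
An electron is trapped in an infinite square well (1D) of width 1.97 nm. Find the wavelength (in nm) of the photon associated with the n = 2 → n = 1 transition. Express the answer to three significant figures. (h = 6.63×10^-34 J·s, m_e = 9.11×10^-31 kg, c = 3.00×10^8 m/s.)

λ = 4.27×10^3 nm

E_1 = h²/(8m_eL²) = 1.554×10^-20 J, so ΔE = (2² − 1²)E_1 = 4.662×10^-20 J.
λ = hc/ΔE = (6.63×10^-34·3.00×10^8)/4.662×10^-20 = 4.27×10^-6 m = 4.27×10^3 nm.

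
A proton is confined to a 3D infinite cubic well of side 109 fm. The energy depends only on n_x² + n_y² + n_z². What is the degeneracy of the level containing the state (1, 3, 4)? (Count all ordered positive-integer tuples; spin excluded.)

degeneracy = 6

The level has n_x² + n_y² + n_z² = 26. The ordered positive-integer solutions are (1, 3, 4), (1, 4, 3), (3, 1, 4), (3, 4, 1), (4, 1, 3), (4, 3, 1).
That gives 6 states.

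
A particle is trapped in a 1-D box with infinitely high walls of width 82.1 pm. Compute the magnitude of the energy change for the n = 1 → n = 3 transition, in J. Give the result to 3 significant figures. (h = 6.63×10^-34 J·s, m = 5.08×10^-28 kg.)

E_1 = h²/(8mL²) = 1.605×10^-20 J.
|ΔE| = |1² − 3²|·E_1 = 8·1.605×10^-20 J = 1.28×10^-19 J.

|ΔE| = 1.28×10^-19 J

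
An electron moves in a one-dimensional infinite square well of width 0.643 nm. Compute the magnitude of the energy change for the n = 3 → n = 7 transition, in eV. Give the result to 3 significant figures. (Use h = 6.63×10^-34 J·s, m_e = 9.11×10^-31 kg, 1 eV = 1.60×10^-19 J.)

E_1 = h²/(8m_eL²) = 1.459×10^-19 J.
|ΔE| = |3² − 7²|·E_1 = 40·1.459×10^-19 J = 5.836×10^-18 J = 36.5 eV.

|ΔE| = 36.5 eV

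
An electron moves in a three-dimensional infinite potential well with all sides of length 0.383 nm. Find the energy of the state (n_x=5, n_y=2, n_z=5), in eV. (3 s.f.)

For a 3D rectangular well E = (h²/8m_e)·Σ n_i²/L_i² = (6.626×10^-34)²/(8·9.109×10^-31) · [5²/(0.383 nm)² + 2²/(0.383 nm)² + 5²/(0.383 nm)²].
Evaluating gives E = 2.218×10^-17 J = 138 eV.

E = 138 eV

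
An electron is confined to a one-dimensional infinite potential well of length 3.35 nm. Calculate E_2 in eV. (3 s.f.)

For an infinite well E_n = n²h²/(8m_eL²), so E_1 = h²/(8m_eL²) = (6.626×10^-34)²/(8·9.109×10^-31·(3.35×10^-9 m)²) = 5.368×10^-21 J.
Then E_2 = 2²·E_1 = 4·5.368×10^-21 J = 2.147×10^-20 J.
Converting, E_2 = 2.147×10^-20 J / (1.602×10^-19 J/eV) = 0.134 eV.

E_2 = 0.134 eV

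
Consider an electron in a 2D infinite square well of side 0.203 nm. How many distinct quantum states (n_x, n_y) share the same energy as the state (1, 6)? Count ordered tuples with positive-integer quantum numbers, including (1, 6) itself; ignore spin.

degeneracy = 2

The level has n_x² + n_y² = 37. The ordered positive-integer solutions are (1, 6), (6, 1).
That gives 2 states.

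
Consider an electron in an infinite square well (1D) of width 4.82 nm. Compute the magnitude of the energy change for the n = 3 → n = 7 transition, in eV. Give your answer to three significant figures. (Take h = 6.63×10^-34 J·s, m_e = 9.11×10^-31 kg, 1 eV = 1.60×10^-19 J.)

|ΔE| = 0.649 eV

E_1 = h²/(8m_eL²) = 2.596×10^-21 J.
|ΔE| = |3² − 7²|·E_1 = 40·2.596×10^-21 J = 1.038×10^-19 J = 0.649 eV.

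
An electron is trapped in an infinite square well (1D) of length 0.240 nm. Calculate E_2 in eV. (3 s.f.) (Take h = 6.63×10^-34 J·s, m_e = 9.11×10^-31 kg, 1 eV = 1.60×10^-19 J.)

For an infinite well E_n = n²h²/(8m_eL²), so E_1 = h²/(8m_eL²) = (6.63×10^-34)²/(8·9.11×10^-31·(2.40×10^-10 m)²) = 1.047×10^-18 J.
Then E_2 = 2²·E_1 = 4·1.047×10^-18 J = 4.188×10^-18 J.
Converting, E_2 = 4.188×10^-18 J / (1.60×10^-19 J/eV) = 26.2 eV.

E_2 = 26.2 eV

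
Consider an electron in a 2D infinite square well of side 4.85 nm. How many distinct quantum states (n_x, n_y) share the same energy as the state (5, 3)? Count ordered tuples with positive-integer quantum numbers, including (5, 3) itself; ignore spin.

degeneracy = 2

The level has n_x² + n_y² = 34. The ordered positive-integer solutions are (3, 5), (5, 3).
That gives 2 states.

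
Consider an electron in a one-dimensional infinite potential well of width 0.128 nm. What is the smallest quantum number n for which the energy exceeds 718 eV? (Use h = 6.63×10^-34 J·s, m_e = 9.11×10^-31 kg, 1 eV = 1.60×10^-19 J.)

n = 6

E_1 = h²/(8m_eL²) = 3.681×10^-18 J = 23.01 eV.
Need n² > 718/23.01 = 31.20, i.e. n > 5.586.
The smallest integer satisfying this is n = 6.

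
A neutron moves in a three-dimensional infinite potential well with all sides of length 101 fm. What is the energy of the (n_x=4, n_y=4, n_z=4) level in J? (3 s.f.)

For a 3D rectangular well E = (h²/8m_n)·Σ n_i²/L_i² = (6.626×10^-34)²/(8·1.675×10^-27) · [4²/(101 fm)² + 4²/(101 fm)² + 4²/(101 fm)²].
Evaluating gives E = 1.54×10^-13 J.

E = 1.54×10^-13 J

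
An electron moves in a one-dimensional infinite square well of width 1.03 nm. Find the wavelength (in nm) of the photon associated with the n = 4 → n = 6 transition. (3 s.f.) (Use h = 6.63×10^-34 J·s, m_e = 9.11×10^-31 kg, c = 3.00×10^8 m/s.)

λ = 175 nm

E_1 = h²/(8m_eL²) = 5.685×10^-20 J, so ΔE = (6² − 4²)E_1 = 1.137×10^-18 J.
λ = hc/ΔE = (6.63×10^-34·3.00×10^8)/1.137×10^-18 = 1.75×10^-7 m = 175 nm.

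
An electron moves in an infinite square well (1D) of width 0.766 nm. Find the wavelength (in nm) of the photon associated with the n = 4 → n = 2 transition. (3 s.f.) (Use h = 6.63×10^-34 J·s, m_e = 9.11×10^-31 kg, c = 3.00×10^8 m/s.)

λ = 161 nm

E_1 = h²/(8m_eL²) = 1.028×10^-19 J, so ΔE = (4² − 2²)E_1 = 1.234×10^-18 J.
λ = hc/ΔE = (6.63×10^-34·3.00×10^8)/1.234×10^-18 = 1.61×10^-7 m = 161 nm.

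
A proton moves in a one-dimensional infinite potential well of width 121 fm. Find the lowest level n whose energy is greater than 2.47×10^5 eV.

E_1 = h²/(8m_pL²) = 2.241×10^-15 J = 1.399×10^4 eV.
Need n² > 2.47×10^5/1.399×10^4 = 17.66, i.e. n > 4.202.
The smallest integer satisfying this is n = 5.

n = 5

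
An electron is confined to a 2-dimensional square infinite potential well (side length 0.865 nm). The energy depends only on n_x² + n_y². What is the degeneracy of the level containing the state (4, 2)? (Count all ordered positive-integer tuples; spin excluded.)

degeneracy = 2

The level has n_x² + n_y² = 20. The ordered positive-integer solutions are (2, 4), (4, 2).
That gives 2 states.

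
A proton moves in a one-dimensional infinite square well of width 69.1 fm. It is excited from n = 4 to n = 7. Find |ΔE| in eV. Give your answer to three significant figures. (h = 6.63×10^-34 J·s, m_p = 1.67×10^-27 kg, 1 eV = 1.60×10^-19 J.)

E_1 = h²/(8m_pL²) = 6.891×10^-15 J.
|ΔE| = |4² − 7²|·E_1 = 33·6.891×10^-15 J = 2.274×10^-13 J = 1.42×10^6 eV.

|ΔE| = 1.42×10^6 eV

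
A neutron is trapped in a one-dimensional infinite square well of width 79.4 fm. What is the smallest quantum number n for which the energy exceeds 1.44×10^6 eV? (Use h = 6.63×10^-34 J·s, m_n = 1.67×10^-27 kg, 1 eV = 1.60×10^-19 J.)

E_1 = h²/(8m_nL²) = 5.219×10^-15 J = 3.262×10^4 eV.
Need n² > 1.44×10^6/3.262×10^4 = 44.14, i.e. n > 6.644.
The smallest integer satisfying this is n = 7.

n = 7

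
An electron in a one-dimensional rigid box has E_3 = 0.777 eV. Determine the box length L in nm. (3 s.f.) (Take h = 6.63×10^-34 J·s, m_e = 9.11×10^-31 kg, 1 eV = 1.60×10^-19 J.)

L = 2.09 nm

From E_n = n²h²/(8m_eL²), L = n·h/√(8m_eE_n).
E_3 = 0.777 eV = 1.243×10^-19 J, so L = 3·6.63×10^-34/√(8·9.11×10^-31·1.243×10^-19) = 2.09×10^-9 m = 2.09 nm.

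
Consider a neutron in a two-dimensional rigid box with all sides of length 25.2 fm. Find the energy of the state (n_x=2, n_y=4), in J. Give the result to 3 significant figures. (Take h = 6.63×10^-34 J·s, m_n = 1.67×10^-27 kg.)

E = 1.04×10^-12 J

For a 2D rectangular well E = (h²/8m_n)·Σ n_i²/L_i² = (6.63×10^-34)²/(8·1.67×10^-27) · [2²/(25.2 fm)² + 4²/(25.2 fm)²].
Evaluating gives E = 1.04×10^-12 J.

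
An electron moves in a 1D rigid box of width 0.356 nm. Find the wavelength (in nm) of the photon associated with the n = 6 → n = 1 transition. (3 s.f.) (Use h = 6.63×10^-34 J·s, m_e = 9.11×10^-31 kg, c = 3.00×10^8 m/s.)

E_1 = h²/(8m_eL²) = 4.759×10^-19 J, so ΔE = (6² − 1²)E_1 = 1.666×10^-17 J.
λ = hc/ΔE = (6.63×10^-34·3.00×10^8)/1.666×10^-17 = 1.19×10^-8 m = 11.9 nm.

λ = 11.9 nm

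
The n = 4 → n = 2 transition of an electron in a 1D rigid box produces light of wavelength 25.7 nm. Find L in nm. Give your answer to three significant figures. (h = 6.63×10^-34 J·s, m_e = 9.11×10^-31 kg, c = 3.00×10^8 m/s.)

The photon carries ΔE = hc/λ = 6.63×10^-34·3.00×10^8/2.57×10^-8 m = 7.739×10^-18 J.
Since ΔE = (4² − 2²)E_1, E_1 = 6.449×10^-19 J, and L = h/√(8m_eE_1) = 3.06×10^-10 m = 0.306 nm.

L = 0.306 nm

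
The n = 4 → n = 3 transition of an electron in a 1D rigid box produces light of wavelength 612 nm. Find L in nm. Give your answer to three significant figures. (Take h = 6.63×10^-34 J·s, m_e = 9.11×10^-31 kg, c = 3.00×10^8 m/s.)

L = 1.14 nm

The photon carries ΔE = hc/λ = 6.63×10^-34·3.00×10^8/6.12×10^-7 m = 3.250×10^-19 J.
Since ΔE = (4² − 3²)E_1, E_1 = 4.643×10^-20 J, and L = h/√(8m_eE_1) = 1.14×10^-9 m = 1.14 nm.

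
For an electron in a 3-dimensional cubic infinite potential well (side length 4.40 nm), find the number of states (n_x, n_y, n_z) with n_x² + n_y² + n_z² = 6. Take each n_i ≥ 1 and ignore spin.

degeneracy = 3

The level has n_x² + n_y² + n_z² = 6. The ordered positive-integer solutions are (1, 1, 2), (1, 2, 1), (2, 1, 1).
That gives 3 states.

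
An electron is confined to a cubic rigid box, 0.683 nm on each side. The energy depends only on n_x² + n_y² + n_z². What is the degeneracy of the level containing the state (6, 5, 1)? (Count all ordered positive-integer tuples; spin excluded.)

The level has n_x² + n_y² + n_z² = 62. The ordered positive-integer solutions are (1, 5, 6), (1, 6, 5), (2, 3, 7), (2, 7, 3), (3, 2, 7), (3, 7, 2), (5, 1, 6), (5, 6, 1), (6, 1, 5), (6, 5, 1), (7, 2, 3), (7, 3, 2).
That gives 12 states.

degeneracy = 12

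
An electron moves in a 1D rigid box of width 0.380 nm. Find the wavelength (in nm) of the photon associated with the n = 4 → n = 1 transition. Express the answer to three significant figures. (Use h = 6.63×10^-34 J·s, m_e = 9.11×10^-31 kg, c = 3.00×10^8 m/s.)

E_1 = h²/(8m_eL²) = 4.177×10^-19 J, so ΔE = (4² − 1²)E_1 = 6.266×10^-18 J.
λ = hc/ΔE = (6.63×10^-34·3.00×10^8)/6.266×10^-18 = 3.17×10^-8 m = 31.7 nm.

λ = 31.7 nm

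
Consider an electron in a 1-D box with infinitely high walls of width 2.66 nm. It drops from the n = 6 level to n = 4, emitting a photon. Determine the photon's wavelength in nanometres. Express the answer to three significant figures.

λ = 1.17×10^3 nm

E_1 = h²/(8m_eL²) = 8.515×10^-21 J, so ΔE = (6² − 4²)E_1 = 1.703×10^-19 J.
λ = hc/ΔE = (6.626×10^-34·2.998×10^8)/1.703×10^-19 = 1.17×10^-6 m = 1.17×10^3 nm.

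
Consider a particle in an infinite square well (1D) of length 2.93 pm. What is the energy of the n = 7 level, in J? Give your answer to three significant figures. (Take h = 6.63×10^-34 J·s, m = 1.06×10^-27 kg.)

E_7 = 2.96×10^-16 J

For an infinite well E_n = n²h²/(8mL²), so E_1 = h²/(8mL²) = (6.63×10^-34)²/(8·1.06×10^-27·(2.93×10^-12 m)²) = 6.038×10^-18 J.
Then E_7 = 7²·E_1 = 49·6.038×10^-18 J = 2.96×10^-16 J.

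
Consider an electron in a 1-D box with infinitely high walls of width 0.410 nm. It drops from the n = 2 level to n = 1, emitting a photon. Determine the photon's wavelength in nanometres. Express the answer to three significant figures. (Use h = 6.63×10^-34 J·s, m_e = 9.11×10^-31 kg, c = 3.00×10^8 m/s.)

E_1 = h²/(8m_eL²) = 3.588×10^-19 J, so ΔE = (2² − 1²)E_1 = 1.076×10^-18 J.
λ = hc/ΔE = (6.63×10^-34·3.00×10^8)/1.076×10^-18 = 1.85×10^-7 m = 185 nm.

λ = 185 nm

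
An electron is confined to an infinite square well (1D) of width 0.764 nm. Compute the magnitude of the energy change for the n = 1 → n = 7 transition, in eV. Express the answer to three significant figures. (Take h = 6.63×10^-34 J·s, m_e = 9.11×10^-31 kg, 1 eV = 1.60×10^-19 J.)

E_1 = h²/(8m_eL²) = 1.033×10^-19 J.
|ΔE| = |1² − 7²|·E_1 = 48·1.033×10^-19 J = 4.958×10^-18 J = 31.0 eV.

|ΔE| = 31.0 eV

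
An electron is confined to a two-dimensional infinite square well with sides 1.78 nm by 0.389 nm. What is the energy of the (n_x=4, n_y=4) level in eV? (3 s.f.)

E = 41.7 eV

For a 2D rectangular well E = (h²/8m_e)·Σ n_i²/L_i² = (6.626×10^-34)²/(8·9.109×10^-31) · [4²/(1.78 nm)² + 4²/(0.389 nm)²].
Evaluating gives E = 6.675×10^-18 J = 41.7 eV.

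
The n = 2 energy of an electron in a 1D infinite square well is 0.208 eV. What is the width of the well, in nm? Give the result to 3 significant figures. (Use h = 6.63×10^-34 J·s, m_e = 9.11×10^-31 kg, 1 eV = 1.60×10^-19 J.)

From E_n = n²h²/(8m_eL²), L = n·h/√(8m_eE_n).
E_2 = 0.208 eV = 3.328×10^-20 J, so L = 2·6.63×10^-34/√(8·9.11×10^-31·3.328×10^-20) = 2.69×10^-9 m = 2.69 nm.

L = 2.69 nm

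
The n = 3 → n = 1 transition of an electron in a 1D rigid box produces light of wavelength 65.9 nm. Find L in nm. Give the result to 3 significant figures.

L = 0.400 nm

The photon carries ΔE = hc/λ = 6.626×10^-34·2.998×10^8/6.59×10^-8 m = 3.014×10^-18 J.
Since ΔE = (3² − 1²)E_1, E_1 = 3.767×10^-19 J, and L = h/√(8m_eE_1) = 4.00×10^-10 m = 0.400 nm.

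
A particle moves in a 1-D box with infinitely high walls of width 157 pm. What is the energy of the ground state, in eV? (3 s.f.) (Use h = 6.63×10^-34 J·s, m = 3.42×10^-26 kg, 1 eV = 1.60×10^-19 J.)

E_1 = 4.07×10^-4 eV

For an infinite well E_n = n²h²/(8mL²), so E_1 = h²/(8mL²) = (6.63×10^-34)²/(8·3.42×10^-26·(1.57×10^-10 m)²) = 6.518×10^-23 J.
Converting, E_1 = 6.518×10^-23 J / (1.60×10^-19 J/eV) = 4.07×10^-4 eV.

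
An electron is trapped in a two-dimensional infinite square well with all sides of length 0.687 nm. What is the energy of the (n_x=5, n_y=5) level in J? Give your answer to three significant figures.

E = 6.38×10^-18 J

For a 2D rectangular well E = (h²/8m_e)·Σ n_i²/L_i² = (6.626×10^-34)²/(8·9.109×10^-31) · [5²/(0.687 nm)² + 5²/(0.687 nm)²].
Evaluating gives E = 6.38×10^-18 J.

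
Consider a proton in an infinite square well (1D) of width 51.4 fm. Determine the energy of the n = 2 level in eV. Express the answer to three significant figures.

E_2 = 3.10×10^5 eV

For an infinite well E_n = n²h²/(8m_pL²), so E_1 = h²/(8m_pL²) = (6.626×10^-34)²/(8·1.673×10^-27·(5.14×10^-14 m)²) = 1.242×10^-14 J.
Then E_2 = 2²·E_1 = 4·1.242×10^-14 J = 4.968×10^-14 J.
Converting, E_2 = 4.968×10^-14 J / (1.602×10^-19 J/eV) = 3.10×10^5 eV.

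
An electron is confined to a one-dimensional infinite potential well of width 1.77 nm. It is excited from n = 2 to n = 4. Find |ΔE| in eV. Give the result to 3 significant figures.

|ΔE| = 1.44 eV

E_1 = h²/(8m_eL²) = 1.923×10^-20 J.
|ΔE| = |2² − 4²|·E_1 = 12·1.923×10^-20 J = 2.308×10^-19 J = 1.44 eV.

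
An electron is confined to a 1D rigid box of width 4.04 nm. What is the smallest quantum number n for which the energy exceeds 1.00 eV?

E_1 = h²/(8m_eL²) = 3.691×10^-21 J = 0.02304 eV.
Need n² > 1.00/0.02304 = 43.40, i.e. n > 6.588.
The smallest integer satisfying this is n = 7.

n = 7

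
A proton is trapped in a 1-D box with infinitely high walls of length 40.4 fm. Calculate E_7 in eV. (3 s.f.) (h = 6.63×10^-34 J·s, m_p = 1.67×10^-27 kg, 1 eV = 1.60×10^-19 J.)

For an infinite well E_n = n²h²/(8m_pL²), so E_1 = h²/(8m_pL²) = (6.63×10^-34)²/(8·1.67×10^-27·(4.04×10^-14 m)²) = 2.016×10^-14 J.
Then E_7 = 7²·E_1 = 49·2.016×10^-14 J = 9.878×10^-13 J.
Converting, E_7 = 9.878×10^-13 J / (1.60×10^-19 J/eV) = 6.17×10^6 eV.

E_7 = 6.17×10^6 eV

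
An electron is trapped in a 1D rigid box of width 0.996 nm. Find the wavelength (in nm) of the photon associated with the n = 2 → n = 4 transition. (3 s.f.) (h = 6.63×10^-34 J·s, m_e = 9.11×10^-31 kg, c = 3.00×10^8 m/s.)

E_1 = h²/(8m_eL²) = 6.080×10^-20 J, so ΔE = (4² − 2²)E_1 = 7.296×10^-19 J.
λ = hc/ΔE = (6.63×10^-34·3.00×10^8)/7.296×10^-19 = 2.73×10^-7 m = 273 nm.

λ = 273 nm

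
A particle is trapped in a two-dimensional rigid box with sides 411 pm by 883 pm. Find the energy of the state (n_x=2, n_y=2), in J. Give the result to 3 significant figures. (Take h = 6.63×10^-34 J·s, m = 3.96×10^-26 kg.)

For a 2D rectangular well E = (h²/8m)·Σ n_i²/L_i² = (6.63×10^-34)²/(8·3.96×10^-26) · [2²/(411 pm)² + 2²/(883 pm)²].
Evaluating gives E = 4.00×10^-23 J.

E = 4.00×10^-23 J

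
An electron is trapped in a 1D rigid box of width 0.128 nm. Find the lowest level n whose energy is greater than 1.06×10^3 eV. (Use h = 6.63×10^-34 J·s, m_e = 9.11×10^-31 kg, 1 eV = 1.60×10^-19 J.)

E_1 = h²/(8m_eL²) = 3.681×10^-18 J = 23.01 eV.
Need n² > 1.06×10^3/23.01 = 46.07, i.e. n > 6.787.
The smallest integer satisfying this is n = 7.

n = 7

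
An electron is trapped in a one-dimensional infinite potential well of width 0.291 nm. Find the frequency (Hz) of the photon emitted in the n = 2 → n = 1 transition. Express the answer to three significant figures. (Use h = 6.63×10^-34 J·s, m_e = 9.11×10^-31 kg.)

f = 3.22×10^15 Hz

E_1 = h²/(8m_eL²) = 7.123×10^-19 J and ΔE = (2² − 1²)E_1 = 2.137×10^-18 J.
f = ΔE/h = 2.137×10^-18/6.63×10^-34 = 3.22×10^15 Hz.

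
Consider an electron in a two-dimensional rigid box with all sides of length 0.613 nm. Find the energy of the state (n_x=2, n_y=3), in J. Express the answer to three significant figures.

E = 2.08×10^-18 J

For a 2D rectangular well E = (h²/8m_e)·Σ n_i²/L_i² = (6.626×10^-34)²/(8·9.109×10^-31) · [2²/(0.613 nm)² + 3²/(0.613 nm)²].
Evaluating gives E = 2.08×10^-18 J.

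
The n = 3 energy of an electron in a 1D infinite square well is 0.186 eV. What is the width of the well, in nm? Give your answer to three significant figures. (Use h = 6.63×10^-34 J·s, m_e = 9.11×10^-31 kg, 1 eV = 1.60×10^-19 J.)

From E_n = n²h²/(8m_eL²), L = n·h/√(8m_eE_n).
E_3 = 0.186 eV = 2.976×10^-20 J, so L = 3·6.63×10^-34/√(8·9.11×10^-31·2.976×10^-20) = 4.27×10^-9 m = 4.27 nm.

L = 4.27 nm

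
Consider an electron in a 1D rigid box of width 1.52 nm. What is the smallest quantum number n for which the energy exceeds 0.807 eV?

E_1 = h²/(8m_eL²) = 2.608×10^-20 J = 0.1628 eV.
Need n² > 0.807/0.1628 = 4.957, i.e. n > 2.226.
The smallest integer satisfying this is n = 3.

n = 3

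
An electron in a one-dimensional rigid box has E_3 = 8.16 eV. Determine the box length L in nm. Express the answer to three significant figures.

From E_n = n²h²/(8m_eL²), L = n·h/√(8m_eE_n).
E_3 = 8.16 eV = 1.307×10^-18 J, so L = 3·6.626×10^-34/√(8·9.109×10^-31·1.307×10^-18) = 6.44×10^-10 m = 0.644 nm.

L = 0.644 nm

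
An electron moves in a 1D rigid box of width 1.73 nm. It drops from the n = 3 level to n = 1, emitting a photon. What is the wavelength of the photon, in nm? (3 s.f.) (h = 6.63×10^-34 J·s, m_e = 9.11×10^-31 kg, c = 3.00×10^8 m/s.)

λ = 1.23×10^3 nm

E_1 = h²/(8m_eL²) = 2.015×10^-20 J, so ΔE = (3² − 1²)E_1 = 1.612×10^-19 J.
λ = hc/ΔE = (6.63×10^-34·3.00×10^8)/1.612×10^-19 = 1.23×10^-6 m = 1.23×10^3 nm.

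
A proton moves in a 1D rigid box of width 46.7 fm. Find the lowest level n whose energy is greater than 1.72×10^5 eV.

n = 2

E_1 = h²/(8m_pL²) = 1.504×10^-14 J = 9.388×10^4 eV.
Need n² > 1.72×10^5/9.388×10^4 = 1.832, i.e. n > 1.354.
The smallest integer satisfying this is n = 2.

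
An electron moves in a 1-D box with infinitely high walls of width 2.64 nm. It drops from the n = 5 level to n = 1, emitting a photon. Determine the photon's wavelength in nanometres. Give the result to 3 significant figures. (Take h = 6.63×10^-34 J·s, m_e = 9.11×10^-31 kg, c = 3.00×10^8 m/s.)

E_1 = h²/(8m_eL²) = 8.654×10^-21 J, so ΔE = (5² − 1²)E_1 = 2.077×10^-19 J.
λ = hc/ΔE = (6.63×10^-34·3.00×10^8)/2.077×10^-19 = 9.58×10^-7 m = 958 nm.

λ = 958 nm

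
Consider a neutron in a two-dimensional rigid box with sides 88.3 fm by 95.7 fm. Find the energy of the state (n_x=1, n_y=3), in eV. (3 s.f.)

E = 2.27×10^5 eV

For a 2D rectangular well E = (h²/8m_n)·Σ n_i²/L_i² = (6.626×10^-34)²/(8·1.675×10^-27) · [1²/(88.3 fm)² + 3²/(95.7 fm)²].
Evaluating gives E = 3.640×10^-14 J = 2.27×10^5 eV.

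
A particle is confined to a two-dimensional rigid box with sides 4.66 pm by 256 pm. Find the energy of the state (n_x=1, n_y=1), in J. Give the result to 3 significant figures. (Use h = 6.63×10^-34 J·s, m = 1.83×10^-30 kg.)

For a 2D rectangular well E = (h²/8m)·Σ n_i²/L_i² = (6.63×10^-34)²/(8·1.83×10^-30) · [1²/(4.66 pm)² + 1²/(256 pm)²].
Evaluating gives E = 1.38×10^-15 J.

E = 1.38×10^-15 J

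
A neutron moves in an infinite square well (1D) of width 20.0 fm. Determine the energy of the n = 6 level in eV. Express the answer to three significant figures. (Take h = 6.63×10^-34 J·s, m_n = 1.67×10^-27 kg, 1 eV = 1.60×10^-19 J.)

E_6 = 1.85×10^7 eV

For an infinite well E_n = n²h²/(8m_nL²), so E_1 = h²/(8m_nL²) = (6.63×10^-34)²/(8·1.67×10^-27·(2.00×10^-14 m)²) = 8.225×10^-14 J.
Then E_6 = 6²·E_1 = 36·8.225×10^-14 J = 2.961×10^-12 J.
Converting, E_6 = 2.961×10^-12 J / (1.60×10^-19 J/eV) = 1.85×10^7 eV.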